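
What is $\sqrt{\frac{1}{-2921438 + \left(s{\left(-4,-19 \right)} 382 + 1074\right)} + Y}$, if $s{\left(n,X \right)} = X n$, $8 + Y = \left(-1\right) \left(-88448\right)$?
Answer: $\frac{\sqrt{184835194232969807}}{1445666} \approx 297.39$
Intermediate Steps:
$Y = 88440$ ($Y = -8 - -88448 = -8 + 88448 = 88440$)
$\sqrt{\frac{1}{-2921438 + \left(s{\left(-4,-19 \right)} 382 + 1074\right)} + Y} = \sqrt{\frac{1}{-2921438 + \left(\left(-19\right) \left(-4\right) 382 + 1074\right)} + 88440} = \sqrt{\frac{1}{-2921438 + \left(76 \cdot 382 + 1074\right)} + 88440} = \sqrt{\frac{1}{-2921438 + \left(29032 + 1074\right)} + 88440} = \sqrt{\frac{1}{-2921438 + 30106} + 88440} = \sqrt{\frac{1}{-2891332} + 88440} = \sqrt{- \frac{1}{2891332} + 88440} = \sqrt{\frac{255709402079}{2891332}} = \frac{\sqrt{184835194232969807}}{1445666}$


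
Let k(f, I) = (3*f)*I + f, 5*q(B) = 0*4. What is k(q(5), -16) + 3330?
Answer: 3330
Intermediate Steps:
q(B) = 0 (q(B) = (0*4)/5 = (1/5)*0 = 0)
k(f, I) = f + 3*I*f (k(f, I) = 3*I*f + f = f + 3*I*f)
k(q(5), -16) + 3330 = 0*(1 + 3*(-16)) + 3330 = 0*(1 - 48) + 3330 = 0*(-47) + 3330 = 0 + 3330 = 3330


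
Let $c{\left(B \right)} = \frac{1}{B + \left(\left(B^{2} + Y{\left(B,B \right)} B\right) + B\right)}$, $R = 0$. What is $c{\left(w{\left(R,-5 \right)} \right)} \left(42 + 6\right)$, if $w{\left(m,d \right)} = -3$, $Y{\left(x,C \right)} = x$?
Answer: $4$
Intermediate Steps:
$c{\left(B \right)} = \frac{1}{2 B + 2 B^{2}}$ ($c{\left(B \right)} = \frac{1}{B + \left(\left(B^{2} + B B\right) + B\right)} = \frac{1}{B + \left(\left(B^{2} + B^{2}\right) + B\right)} = \frac{1}{B + \left(2 B^{2} + B\right)} = \frac{1}{B + \left(B + 2 B^{2}\right)} = \frac{1}{2 B + 2 B^{2}}$)
$c{\left(w{\left(R,-5 \right)} \right)} \left(42 + 6\right) = \frac{1}{2 \left(-3\right) \left(1 - 3\right)} \left(42 + 6\right) = \frac{1}{2} \left(- \frac{1}{3}\right) \frac{1}{-2} \cdot 48 = \frac{1}{2} \left(- \frac{1}{3}\right) \left(- \frac{1}{2}\right) 48 = \frac{1}{12} \cdot 48 = 4$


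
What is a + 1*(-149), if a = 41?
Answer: -108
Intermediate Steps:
a + 1*(-149) = 41 + 1*(-149) = 41 - 149 = -108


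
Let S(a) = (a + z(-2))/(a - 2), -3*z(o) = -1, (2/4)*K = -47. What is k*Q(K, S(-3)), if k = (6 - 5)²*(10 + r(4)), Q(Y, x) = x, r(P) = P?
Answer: 112/15 ≈ 7.4667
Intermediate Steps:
K = -94 (K = 2*(-47) = -94)
z(o) = ⅓ (z(o) = -⅓*(-1) = ⅓)
S(a) = (⅓ + a)/(-2 + a) (S(a) = (a + ⅓)/(a - 2) = (⅓ + a)/(-2 + a))
k = 14 (k = (6 - 5)²*(10 + 4) = 1²*14 = 1*14 = 14)
k*Q(K, S(-3)) = 14*((⅓ - 3)/(-2 - 3)) = 14*(-8/3/(-5)) = 14*(-⅕*(-8/3)) = 14*(8/15) = 112/15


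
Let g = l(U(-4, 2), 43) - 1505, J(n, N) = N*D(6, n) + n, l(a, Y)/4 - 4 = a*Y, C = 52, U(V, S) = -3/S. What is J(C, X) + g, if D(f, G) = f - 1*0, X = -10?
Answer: -1755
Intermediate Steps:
D(f, G) = f (D(f, G) = f + 0 = f)
l(a, Y) = 16 + 4*Y*a (l(a, Y) = 16 + 4*(a*Y) = 16 + 4*(Y*a) = 16 + 4*Y*a)
J(n, N) = n + 6*N (J(n, N) = N*6 + n = 6*N + n = n + 6*N)
g = -1747 (g = (16 + 4*43*(-3/2)) - 1505 = (16 - 258) - 1505 = -242 - 1505 = -1747)
J(C, X) + g = (52 + 6*(-10)) - 1747 = (52 - 60) - 1747 = -8 - 1747 = -1755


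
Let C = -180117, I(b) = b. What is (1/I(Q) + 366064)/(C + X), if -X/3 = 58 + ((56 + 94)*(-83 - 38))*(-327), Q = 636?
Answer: -232816705/11438740476 ≈ -0.020353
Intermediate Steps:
X = -17805324 (X = -3*(58 + ((56 + 94)*(-83 - 38))*(-327)) = -3*(58 + (150*(-121))*(-327)) = -3*(58 - 18150*(-327)) = -3*(58 + 5935050) = -3*5935108 = -17805324)
(1/I(Q) + 366064)/(C + X) = (1/636 + 366064)/(-180117 - 17805324) = (1/636 + 366064)/(-17985441) = (232816705/636)*(-1/17985441) = -232816705/11438740476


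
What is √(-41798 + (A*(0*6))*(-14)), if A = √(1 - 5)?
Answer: I*√41798 ≈ 204.45*I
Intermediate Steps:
A = 2*I (A = √(-4) = 2*I ≈ 2.0*I)
√(-41798 + (A*(0*6))*(-14)) = √(-41798 + ((2*I)*(0*6))*(-14)) = √(-41798 + ((2*I)*0)*(-14)) = √(-41798 + 0*(-14)) = √(-41798 + 0) = √(-41798) = I*√41798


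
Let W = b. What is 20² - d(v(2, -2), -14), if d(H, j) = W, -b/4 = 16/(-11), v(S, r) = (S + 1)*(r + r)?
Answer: 4336/11 ≈ 394.18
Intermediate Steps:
v(S, r) = 2*r*(1 + S) (v(S, r) = (1 + S)*(2*r) = 2*r*(1 + S))
b = 64/11 (b = -64/(-11) = -64*(-1)/11 = -4*(-16/11) = 64/11 ≈ 5.8182)
W = 64/11 ≈ 5.8182
d(H, j) = 64/11
20² - d(v(2, -2), -14) = 20² - 1*64/11 = 400 - 64/11 = 4336/11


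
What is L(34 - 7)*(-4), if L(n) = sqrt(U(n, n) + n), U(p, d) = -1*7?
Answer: -8*sqrt(5) ≈ -17.889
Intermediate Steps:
U(p, d) = -7
L(n) = sqrt(-7 + n)
L(34 - 7)*(-4) = sqrt(-7 + (34 - 7))*(-4) = sqrt(-7 + 27)*(-4) = sqrt(20)*(-4) = (2*sqrt(5))*(-4) = -8*sqrt(5)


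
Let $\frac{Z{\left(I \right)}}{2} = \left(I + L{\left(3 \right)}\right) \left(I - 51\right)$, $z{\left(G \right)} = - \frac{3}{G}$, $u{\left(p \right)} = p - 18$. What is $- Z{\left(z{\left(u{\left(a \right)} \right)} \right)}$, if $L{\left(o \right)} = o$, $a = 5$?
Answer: $\frac{55440}{169} \approx 328.05$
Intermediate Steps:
$u{\left(p \right)} = -18 + p$ ($u{\left(p \right)} = p - 18 = -18 + p$)
$Z{\left(I \right)} = 2 \left(-51 + I\right) \left(3 + I\right)$ ($Z{\left(I \right)} = 2 \left(I + 3\right) \left(I - 51\right) = 2 \left(3 + I\right) \left(-51 + I\right) = 2 \left(-51 + I\right) \left(3 + I\right)$)
$- Z{\left(z{\left(u{\left(a \right)} \right)} \right)} = - (-306 - 96 \left(- \frac{3}{-18 + 5}\right) + 2 \left(- \frac{3}{-18 + 5}\right)^{2}) = - (-306 - 96 \left(- \frac{3}{-13}\right) + 2 \left(- \frac{3}{-13}\right)^{2}) = - (-306 - 96 \left(\left(-3\right) \left(- \frac{1}{13}\right)\right) + 2 \left(\left(-3\right) \left(- \frac{1}{13}\right)\right)^{2}) = - (-306 - \frac{288}{13} + 2 \left(\frac{3}{13}\right)^{2}) = - (-306 - \frac{288}{13} + 2 \cdot \frac{9}{169}) = - (-306 - \frac{288}{13} + \frac{18}{169}) = \left(-1\right) \left(- \frac{55440}{169}\right) = \frac{55440}{169}$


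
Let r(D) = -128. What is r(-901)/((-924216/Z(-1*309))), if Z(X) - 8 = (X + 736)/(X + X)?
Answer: 36136/35697843 ≈ 0.0010123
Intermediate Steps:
Z(X) = 8 + (736 + X)/(2*X) (Z(X) = 8 + (X + 736)/(X + X) = 8 + (736 + X)/((2*X)) = 8 + (736 + X)*(1/(2*X)) = 8 + (736 + X)/(2*X))
r(-901)/((-924216/Z(-1*309))) = -128/((-924216/(17/2 + 368/((-1*309))))) = -128/((-924216/(17/2 + 368/(-309)))) = -128/((-924216/(17/2 + 368*(-1/309)))) = -128/((-924216/(17/2 - 368/309))) = -128/((-924216/4517/618)) = -128/((-924216*618/4517)) = -128/(-571165488/4517) = -128*(-4517/571165488) = 36136/35697843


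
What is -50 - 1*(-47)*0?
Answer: -50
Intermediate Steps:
-50 - 1*(-47)*0 = -50 + 47*0 = -50 + 0 = -50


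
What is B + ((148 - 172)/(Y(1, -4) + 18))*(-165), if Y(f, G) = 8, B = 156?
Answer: 4008/13 ≈ 308.31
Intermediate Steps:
B + ((148 - 172)/(Y(1, -4) + 18))*(-165) = 156 + ((148 - 172)/(8 + 18))*(-165) = 156 - 24/26*(-165) = 156 - 24*1/26*(-165) = 156 - 12/13*(-165) = 156 + 1980/13 = 4008/13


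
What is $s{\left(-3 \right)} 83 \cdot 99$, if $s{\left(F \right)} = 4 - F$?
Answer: $57519$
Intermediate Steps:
$s{\left(-3 \right)} 83 \cdot 99 = \left(4 - -3\right) 83 \cdot 99 = \left(4 + 3\right) 83 \cdot 99 = 7 \cdot 83 \cdot 99 = 581 \cdot 99 = 57519$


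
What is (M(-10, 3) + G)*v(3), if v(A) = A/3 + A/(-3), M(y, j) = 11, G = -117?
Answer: 0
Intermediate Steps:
v(A) = 0 (v(A) = A*(1/3) + A*(-1/3) = A/3 - A/3 = 0)
(M(-10, 3) + G)*v(3) = (11 - 117)*0 = -106*0 = 0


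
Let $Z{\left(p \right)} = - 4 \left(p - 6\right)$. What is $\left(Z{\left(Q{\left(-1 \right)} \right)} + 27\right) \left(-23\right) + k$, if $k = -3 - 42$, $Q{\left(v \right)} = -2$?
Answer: $-1402$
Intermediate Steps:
$Z{\left(p \right)} = 24 - 4 p$ ($Z{\left(p \right)} = - 4 \left(-6 + p\right) = 24 - 4 p$)
$k = -45$ ($k = -3 - 42 = -45$)
$\left(Z{\left(Q{\left(-1 \right)} \right)} + 27\right) \left(-23\right) + k = \left(\left(24 - -8\right) + 27\right) \left(-23\right) - 45 = \left(\left(24 + 8\right) + 27\right) \left(-23\right) - 45 = \left(32 + 27\right) \left(-23\right) - 45 = 59 \left(-23\right) - 45 = -1357 - 45 = -1402$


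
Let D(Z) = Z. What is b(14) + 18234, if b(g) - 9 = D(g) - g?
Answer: 18243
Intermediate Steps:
b(g) = 9 (b(g) = 9 + (g - g) = 9 + 0 = 9)
b(14) + 18234 = 9 + 18234 = 18243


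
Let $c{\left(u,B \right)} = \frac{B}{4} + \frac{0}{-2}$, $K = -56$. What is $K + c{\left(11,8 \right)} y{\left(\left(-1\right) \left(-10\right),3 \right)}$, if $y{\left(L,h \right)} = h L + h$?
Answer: $10$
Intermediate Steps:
$c{\left(u,B \right)} = \frac{B}{4}$ ($c{\left(u,B \right)} = B \frac{1}{4} + 0 \left(- \frac{1}{2}\right) = \frac{B}{4} + 0 = \frac{B}{4}$)
$y{\left(L,h \right)} = h + L h$ ($y{\left(L,h \right)} = L h + h = h + L h$)
$K + c{\left(11,8 \right)} y{\left(\left(-1\right) \left(-10\right),3 \right)} = -56 + \frac{1}{4} \cdot 8 \cdot 3 \left(1 - -10\right) = -56 + 2 \cdot 3 \left(1 + 10\right) = -56 + 2 \cdot 3 \cdot 11 = -56 + 2 \cdot 33 = -56 + 66 = 10$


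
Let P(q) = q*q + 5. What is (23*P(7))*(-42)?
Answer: -52164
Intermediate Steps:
P(q) = 5 + q² (P(q) = q² + 5 = 5 + q²)
(23*P(7))*(-42) = (23*(5 + 7²))*(-42) = (23*(5 + 49))*(-42) = (23*54)*(-42) = 1242*(-42) = -52164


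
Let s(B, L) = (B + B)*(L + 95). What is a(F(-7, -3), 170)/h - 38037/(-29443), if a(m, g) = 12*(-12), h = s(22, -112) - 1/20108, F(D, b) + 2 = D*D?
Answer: 219120025527/147615277585 ≈ 1.4844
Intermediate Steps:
F(D, b) = -2 + D**2 (F(D, b) = -2 + D*D = -2 + D**2)
s(B, L) = 2*B*(95 + L) (s(B, L) = (2*B)*(95 + L) = 2*B*(95 + L))
h = -15040785/20108 (h = 2*22*(95 - 112) - 1/20108 = 2*22*(-17) - 1*1/20108 = -748 - 1/20108 = -15040785/20108 ≈ -748.00)
a(m, g) = -144
a(F(-7, -3), 170)/h - 38037/(-29443) = -144/(-15040785/20108) - 38037/(-29443) = -144*(-20108/15040785) - 38037*(-1/29443) = 965184/5013595 + 38037/29443 = 219120025527/147615277585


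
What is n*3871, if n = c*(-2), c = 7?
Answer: -54194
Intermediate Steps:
n = -14 (n = 7*(-2) = -14)
n*3871 = -14*3871 = -54194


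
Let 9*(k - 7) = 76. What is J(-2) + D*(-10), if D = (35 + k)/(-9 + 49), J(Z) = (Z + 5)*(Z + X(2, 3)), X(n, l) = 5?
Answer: -65/18 ≈ -3.6111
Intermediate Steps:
k = 139/9 (k = 7 + (1/9)*76 = 7 + 76/9 = 139/9 ≈ 15.444)
J(Z) = (5 + Z)**2 (J(Z) = (Z + 5)*(Z + 5) = (5 + Z)*(5 + Z) = (5 + Z)**2)
D = 227/180 (D = (35 + 139/9)/(-9 + 49) = (454/9)/40 = (454/9)*(1/40) = 227/180 ≈ 1.2611)
J(-2) + D*(-10) = (25 + (-2)**2 + 10*(-2)) + (227/180)*(-10) = (25 + 4 - 20) - 227/18 = 9 - 227/18 = -65/18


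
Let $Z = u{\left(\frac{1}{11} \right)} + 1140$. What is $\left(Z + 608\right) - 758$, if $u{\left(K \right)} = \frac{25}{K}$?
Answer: $1265$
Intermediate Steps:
$Z = 1415$ ($Z = \frac{25}{\frac{1}{11}} + 1140 = 25 \frac{1}{\frac{1}{11}} + 1140 = 25 \cdot 11 + 1140 = 275 + 1140 = 1415$)
$\left(Z + 608\right) - 758 = \left(1415 + 608\right) - 758 = 2023 - 758 = 1265$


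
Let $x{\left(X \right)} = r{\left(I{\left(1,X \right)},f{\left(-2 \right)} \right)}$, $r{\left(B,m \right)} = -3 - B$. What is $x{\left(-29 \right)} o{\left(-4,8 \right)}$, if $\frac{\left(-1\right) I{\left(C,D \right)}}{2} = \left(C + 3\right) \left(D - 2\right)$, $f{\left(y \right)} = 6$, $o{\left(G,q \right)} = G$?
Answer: $1004$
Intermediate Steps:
$I{\left(C,D \right)} = - 2 \left(-2 + D\right) \left(3 + C\right)$ ($I{\left(C,D \right)} = - 2 \left(C + 3\right) \left(D - 2\right) = - 2 \left(3 + C\right) \left(-2 + D\right) = - 2 \left(-2 + D\right) \left(3 + C\right)$)
$x{\left(X \right)} = -19 + 8 X$ ($x{\left(X \right)} = -3 - \left(12 - 6 X + 4 \cdot 1 - 2 X\right) = -3 - \left(12 - 6 X + 4 - 2 X\right) = -3 - \left(16 - 8 X\right) = -3 + \left(-16 + 8 X\right) = -19 + 8 X$)
$x{\left(-29 \right)} o{\left(-4,8 \right)} = \left(-19 + 8 \left(-29\right)\right) \left(-4\right) = \left(-19 - 232\right) \left(-4\right) = \left(-251\right) \left(-4\right) = 1004$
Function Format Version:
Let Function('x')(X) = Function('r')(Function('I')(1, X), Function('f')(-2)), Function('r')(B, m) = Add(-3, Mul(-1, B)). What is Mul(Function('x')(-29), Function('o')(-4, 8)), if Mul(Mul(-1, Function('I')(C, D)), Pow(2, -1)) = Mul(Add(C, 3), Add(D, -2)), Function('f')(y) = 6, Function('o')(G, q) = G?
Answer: 1004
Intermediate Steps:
Function('I')(C, D) = Mul(-2, Add(-2, D), Add(3, C)) (Function('I')(C, D) = Mul(-2, Mul(Add(C, 3), Add(D, -2))) = Mul(-2, Mul(Add(3, C), Add(-2, D))) = Mul(-2, Mul(Add(-2, D), Add(3, C))) = Mul(-2, Add(-2, D), Add(3, C)))
Function('x')(X) = Add(-19, Mul(8, X)) (Function('x')(X) = Add(-3, Mul(-1, Add(12, Mul(-6, X), Mul(4, 1), Mul(-2, 1, X)))) = Add(-3, Mul(-1, Add(12, Mul(-6, X), 4, Mul(-2, X)))) = Add(-3, Mul(-1, Add(16, Mul(-8, X)))) = Add(-3, Add(-16, Mul(8, X))) = Add(-19, Mul(8, X)))
Mul(Function('x')(-29), Function('o')(-4, 8)) = Mul(Add(-19, Mul(8, -29)), -4) = Mul(Add(-19, -232), -4) = Mul(-251, -4) = 1004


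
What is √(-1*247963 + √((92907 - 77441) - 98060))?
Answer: √(-247963 + I*√82594) ≈ 0.289 + 497.96*I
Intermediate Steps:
√(-1*247963 + √((92907 - 77441) - 98060)) = √(-247963 + √(15466 - 98060)) = √(-247963 + √(-82594)) = √(-247963 + I*√82594)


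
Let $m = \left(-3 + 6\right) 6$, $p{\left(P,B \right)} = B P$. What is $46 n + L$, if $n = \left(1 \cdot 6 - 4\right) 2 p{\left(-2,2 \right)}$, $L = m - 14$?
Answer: $-732$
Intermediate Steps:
$m = 18$ ($m = 3 \cdot 6 = 18$)
$L = 4$ ($L = 18 - 14 = 4$)
$n = -16$ ($n = \left(1 \cdot 6 - 4\right) 2 \cdot 2 \left(-2\right) = \left(6 - 4\right) 2 \left(-4\right) = 2 \cdot 2 \left(-4\right) = 4 \left(-4\right) = -16$)
$46 n + L = 46 \left(-16\right) + 4 = -736 + 4 = -732$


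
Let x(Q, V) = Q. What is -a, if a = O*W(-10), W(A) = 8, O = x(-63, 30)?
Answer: 504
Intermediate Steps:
O = -63
a = -504 (a = -63*8 = -504)
-a = -1*(-504) = 504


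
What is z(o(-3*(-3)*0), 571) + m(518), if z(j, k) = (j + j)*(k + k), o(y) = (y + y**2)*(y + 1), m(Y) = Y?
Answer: 518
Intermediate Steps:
o(y) = (1 + y)*(y + y**2) (o(y) = (y + y**2)*(1 + y) = (1 + y)*(y + y**2))
z(j, k) = 4*j*k (z(j, k) = (2*j)*(2*k) = 4*j*k)
z(o(-3*(-3)*0), 571) + m(518) = 4*((-3*(-3)*0)*(1 + (-3*(-3)*0)**2 + 2*(-3*(-3)*0)))*571 + 518 = 4*((9*0)*(1 + (9*0)**2 + 2*(9*0)))*571 + 518 = 4*(0*(1 + 0**2 + 2*0))*571 + 518 = 4*(0*(1 + 0 + 0))*571 + 518 = 4*(0*1)*571 + 518 = 4*0*571 + 518 = 0 + 518 = 518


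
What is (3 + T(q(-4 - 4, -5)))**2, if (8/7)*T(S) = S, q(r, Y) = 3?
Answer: 2025/64 ≈ 31.641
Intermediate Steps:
T(S) = 7*S/8
(3 + T(q(-4 - 4, -5)))**2 = (3 + (7/8)*3)**2 = (3 + 21/8)**2 = (45/8)**2 = 2025/64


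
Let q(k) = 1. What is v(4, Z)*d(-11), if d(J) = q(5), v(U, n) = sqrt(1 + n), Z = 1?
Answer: sqrt(2) ≈ 1.4142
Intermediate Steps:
d(J) = 1
v(4, Z)*d(-11) = sqrt(1 + 1)*1 = sqrt(2)*1 = sqrt(2)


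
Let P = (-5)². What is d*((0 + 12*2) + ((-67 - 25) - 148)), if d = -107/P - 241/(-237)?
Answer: 1392048/1975 ≈ 704.83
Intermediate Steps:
P = 25
d = -19334/5925 (d = -107/25 - 241/(-237) = -107*1/25 - 241*(-1/237) = -107/25 + 241/237 = -19334/5925 ≈ -3.2631)
d*((0 + 12*2) + ((-67 - 25) - 148)) = -19334*((0 + 12*2) + ((-67 - 25) - 148))/5925 = -19334*((0 + 24) + (-92 - 148))/5925 = -19334*(24 - 240)/5925 = -19334/5925*(-216) = 1392048/1975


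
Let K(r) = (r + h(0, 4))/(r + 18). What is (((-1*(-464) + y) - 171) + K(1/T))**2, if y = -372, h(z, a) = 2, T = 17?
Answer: 586511524/94249 ≈ 6223.0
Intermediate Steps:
K(r) = (2 + r)/(18 + r) (K(r) = (r + 2)/(r + 18) = (2 + r)/(18 + r))
(((-1*(-464) + y) - 171) + K(1/T))**2 = (((-1*(-464) - 372) - 171) + (2 + 1/17)/(18 + 1/17))**2 = (((464 - 372) - 171) + (2 + 1/17)/(18 + 1/17))**2 = ((92 - 171) + (35/17)/(307/17))**2 = (-79 + (17/307)*(35/17))**2 = (-79 + 35/307)**2 = (-24218/307)**2 = 586511524/94249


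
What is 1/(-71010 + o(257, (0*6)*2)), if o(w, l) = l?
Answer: -1/71010 ≈ -1.4083e-5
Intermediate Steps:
1/(-71010 + o(257, (0*6)*2)) = 1/(-71010 + (0*6)*2) = 1/(-71010 + 0*2) = 1/(-71010 + 0) = 1/(-71010) = -1/71010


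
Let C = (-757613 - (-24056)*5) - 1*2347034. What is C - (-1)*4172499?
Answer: 1188132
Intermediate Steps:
C = -2984367 (C = (-757613 - 1*(-120280)) - 2347034 = (-757613 + 120280) - 2347034 = -637333 - 2347034 = -2984367)
C - (-1)*4172499 = -2984367 - (-1)*4172499 = -2984367 - 1*(-4172499) = -2984367 + 4172499 = 1188132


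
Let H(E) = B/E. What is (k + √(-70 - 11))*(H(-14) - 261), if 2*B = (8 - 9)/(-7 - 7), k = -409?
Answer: 41846017/392 - 920817*I/392 ≈ 1.0675e+5 - 2349.0*I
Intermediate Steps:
B = 1/28 (B = ((8 - 9)/(-7 - 7))/2 = (-1/(-14))/2 = (-1*(-1/14))/2 = (½)*(1/14) = 1/28 ≈ 0.035714)
H(E) = 1/(28*E)
(k + √(-70 - 11))*(H(-14) - 261) = (-409 + √(-70 - 11))*((1/28)/(-14) - 261) = (-409 + √(-81))*((1/28)*(-1/14) - 261) = (-409 + 9*I)*(-1/392 - 261) = (-409 + 9*I)*(-102313/392) = 41846017/392 - 920817*I/392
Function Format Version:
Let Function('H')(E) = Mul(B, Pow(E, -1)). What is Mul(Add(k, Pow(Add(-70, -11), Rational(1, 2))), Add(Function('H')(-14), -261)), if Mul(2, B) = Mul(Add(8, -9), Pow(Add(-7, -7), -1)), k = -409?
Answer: Add(Rational(41846017, 392), Mul(Rational(-920817, 392), I)) ≈ Add(1.0675e+5, Mul(-2349.0, I))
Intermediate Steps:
B = Rational(1, 28) (B = Mul(Rational(1, 2), Mul(Add(8, -9), Pow(Add(-7, -7), -1))) = Mul(Rational(1, 2), Mul(-1, Pow(-14, -1))) = Mul(Rational(1, 2), Mul(-1, Rational(-1, 14))) = Mul(Rational(1, 2), Rational(1, 14)) = Rational(1, 28) ≈ 0.035714)
Function('H')(E) = Mul(Rational(1, 28), Pow(E, -1))
Mul(Add(k, Pow(Add(-70, -11), Rational(1, 2))), Add(Function('H')(-14), -261)) = Mul(Add(-409, Pow(Add(-70, -11), Rational(1, 2))), Add(Mul(Rational(1, 28), Pow(-14, -1)), -261)) = Mul(Add(-409, Pow(-81, Rational(1, 2))), Add(Mul(Rational(1, 28), Rational(-1, 14)), -261)) = Mul(Add(-409, Mul(9, I)), Add(Rational(-1, 392), -261)) = Mul(Add(-409, Mul(9, I)), Rational(-102313, 392)) = Add(Rational(41846017, 392), Mul(Rational(-920817, 392), I))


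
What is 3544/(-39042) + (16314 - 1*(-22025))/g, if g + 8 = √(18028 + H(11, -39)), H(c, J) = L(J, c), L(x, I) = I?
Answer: 5955473252/350889975 + 38339*√18039/17975 ≈ 303.44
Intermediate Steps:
H(c, J) = c
g = -8 + √18039 (g = -8 + √(18028 + 11) = -8 + √18039 ≈ 126.31)
3544/(-39042) + (16314 - 1*(-22025))/g = 3544/(-39042) + (16314 - 1*(-22025))/(-8 + √18039) = 3544*(-1/39042) + (16314 + 22025)/(-8 + √18039) = -1772/19521 + 38339/(-8 + √18039)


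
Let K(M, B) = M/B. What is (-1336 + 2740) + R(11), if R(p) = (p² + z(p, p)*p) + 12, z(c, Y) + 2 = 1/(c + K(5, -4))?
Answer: 59129/39 ≈ 1516.1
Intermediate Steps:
z(c, Y) = -2 + 1/(-5/4 + c) (z(c, Y) = -2 + 1/(c + 5/(-4)) = -2 + 1/(c + 5*(-¼)) = -2 + 1/(c - 5/4) = -2 + 1/(-5/4 + c))
R(p) = 12 + p² + 2*p*(7 - 4*p)/(-5 + 4*p) (R(p) = (p² + (2*(7 - 4*p)/(-5 + 4*p))*p) + 12 = (p² + 2*p*(7 - 4*p)/(-5 + 4*p)) + 12 = 12 + p² + 2*p*(7 - 4*p)/(-5 + 4*p))
(-1336 + 2740) + R(11) = (-1336 + 2740) + (-60 - 13*11² + 4*11³ + 62*11)/(-5 + 4*11) = 1404 + (-60 - 13*121 + 4*1331 + 682)/(-5 + 44) = 1404 + (-60 - 1573 + 5324 + 682)/39 = 1404 + (1/39)*4373 = 1404 + 4373/39 = 59129/39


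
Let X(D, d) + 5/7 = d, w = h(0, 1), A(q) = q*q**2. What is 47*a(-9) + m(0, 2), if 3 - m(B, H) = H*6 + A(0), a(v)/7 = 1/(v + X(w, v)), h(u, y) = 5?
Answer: -3482/131 ≈ -26.580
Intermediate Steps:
A(q) = q**3
w = 5
X(D, d) = -5/7 + d
a(v) = 7/(-5/7 + 2*v) (a(v) = 7/(v + (-5/7 + v)) = 7/(-5/7 + 2*v))
m(B, H) = 3 - 6*H (m(B, H) = 3 - (H*6 + 0**3) = 3 - (6*H + 0) = 3 - 6*H)
47*a(-9) + m(0, 2) = 47*(49/(-5 + 14*(-9))) + (3 - 6*2) = 47*(49/(-5 - 126)) + (3 - 12) = 47*(49/(-131)) - 9 = 47*(49*(-1/131)) - 9 = 47*(-49/131) - 9 = -2303/131 - 9 = -3482/131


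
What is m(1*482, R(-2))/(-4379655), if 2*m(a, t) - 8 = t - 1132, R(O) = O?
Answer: 563/4379655 ≈ 0.00012855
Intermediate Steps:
m(a, t) = -562 + t/2 (m(a, t) = 4 + (t - 1132)/2 = 4 + (-1132 + t)/2 = 4 + (-566 + t/2) = -562 + t/2)
m(1*482, R(-2))/(-4379655) = (-562 + (1/2)*(-2))/(-4379655) = (-562 - 1)*(-1/4379655) = -563*(-1/4379655) = 563/4379655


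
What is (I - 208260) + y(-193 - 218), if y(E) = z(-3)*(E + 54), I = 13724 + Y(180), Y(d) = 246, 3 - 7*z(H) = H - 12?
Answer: -195208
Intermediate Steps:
z(H) = 15/7 - H/7 (z(H) = 3/7 - (H - 12)/7 = 3/7 - (-12 + H)/7 = 3/7 + (12/7 - H/7) = 15/7 - H/7)
I = 13970 (I = 13724 + 246 = 13970)
y(E) = 972/7 + 18*E/7 (y(E) = (15/7 - 1/7*(-3))*(E + 54) = (15/7 + 3/7)*(54 + E) = 18*(54 + E)/7 = 972/7 + 18*E/7)
(I - 208260) + y(-193 - 218) = (13970 - 208260) + (972/7 + 18*(-193 - 218)/7) = -194290 + (972/7 + (18/7)*(-411)) = -194290 + (972/7 - 7398/7) = -194290 - 918 = -195208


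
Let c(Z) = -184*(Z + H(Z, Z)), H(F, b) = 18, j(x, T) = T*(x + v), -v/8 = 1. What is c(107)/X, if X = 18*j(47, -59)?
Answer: 11500/20709 ≈ 0.55531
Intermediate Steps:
v = -8 (v = -8*1 = -8)
j(x, T) = T*(-8 + x) (j(x, T) = T*(x - 8) = T*(-8 + x))
c(Z) = -3312 - 184*Z (c(Z) = -184*(Z + 18) = -184*(18 + Z) = -3312 - 184*Z)
X = -41418 (X = 18*(-59*(-8 + 47)) = 18*(-59*39) = 18*(-2301) = -41418)
c(107)/X = (-3312 - 184*107)/(-41418) = (-3312 - 19688)*(-1/41418) = -23000*(-1/41418) = 11500/20709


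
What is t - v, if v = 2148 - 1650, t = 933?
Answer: 435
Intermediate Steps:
v = 498
t - v = 933 - 1*498 = 933 - 498 = 435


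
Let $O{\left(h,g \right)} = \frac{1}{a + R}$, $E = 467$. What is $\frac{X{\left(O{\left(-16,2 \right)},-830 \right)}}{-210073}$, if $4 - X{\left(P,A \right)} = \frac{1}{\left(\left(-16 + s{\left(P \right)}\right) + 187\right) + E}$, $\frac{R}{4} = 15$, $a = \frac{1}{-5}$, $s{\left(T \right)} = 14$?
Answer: $- \frac{2607}{136967596} \approx -1.9034 \cdot 10^{-5}$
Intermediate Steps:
$a = - \frac{1}{5} \approx -0.2$
$R = 60$ ($R = 4 \cdot 15 = 60$)
$O{\left(h,g \right)} = \frac{5}{299}$ ($O{\left(h,g \right)} = \frac{1}{- \frac{1}{5} + 60} = \frac{1}{\frac{299}{5}} = \frac{5}{299}$)
$X{\left(P,A \right)} = \frac{2607}{652}$ ($X{\left(P,A \right)} = 4 - \frac{1}{\left(\left(-16 + 14\right) + 187\right) + 467} = 4 - \frac{1}{\left(-2 + 187\right) + 467} = 4 - \frac{1}{185 + 467} = 4 - \frac{1}{652} = \frac{2607}{652}$)
$\frac{X{\left(O{\left(-16,2 \right)},-830 \right)}}{-210073} = \frac{2607}{652 \left(-210073\right)} = \frac{2607}{652} \left(- \frac{1}{210073}\right) = - \frac{2607}{136967596}$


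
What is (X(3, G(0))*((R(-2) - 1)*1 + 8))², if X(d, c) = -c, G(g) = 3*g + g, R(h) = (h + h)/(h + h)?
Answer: 0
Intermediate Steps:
R(h) = 1 (R(h) = (2*h)/((2*h)) = (2*h)*(1/(2*h)) = 1)
G(g) = 4*g
(X(3, G(0))*((R(-2) - 1)*1 + 8))² = ((-4*0)*((1 - 1)*1 + 8))² = ((-1*0)*(0*1 + 8))² = (0*(0 + 8))² = (0*8)² = 0² = 0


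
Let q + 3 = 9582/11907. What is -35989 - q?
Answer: -142831628/3969 ≈ -35987.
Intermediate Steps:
q = -8713/3969 (q = -3 + 9582/11907 = -3 + 9582*(1/11907) = -3 + 3194/3969 = -8713/3969 ≈ -2.1953)
-35989 - q = -35989 - 1*(-8713/3969) = -35989 + 8713/3969 = -142831628/3969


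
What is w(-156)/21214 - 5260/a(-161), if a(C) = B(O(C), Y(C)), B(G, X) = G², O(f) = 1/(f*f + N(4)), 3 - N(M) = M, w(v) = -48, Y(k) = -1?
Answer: -37484205262848024/10607 ≈ -3.5339e+12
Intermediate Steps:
N(M) = 3 - M
O(f) = 1/(-1 + f²) (O(f) = 1/(f*f + (3 - 1*4)) = 1/(f² + (3 - 4)) = 1/(f² - 1) = 1/(-1 + f²))
a(C) = (-1 + C²)⁻² (a(C) = (1/(-1 + C²))² = (-1 + C²)⁻²)
w(-156)/21214 - 5260/a(-161) = -48/21214 - 5260*(-1 + (-161)²)² = -48*1/21214 - 5260*(-1 + 25921)² = -24/10607 - 5260/(25920⁻²) = -24/10607 - 5260/1/671846400 = -24/10607 - 5260*671846400 = -24/10607 - 3533912064000 = -37484205262848024/10607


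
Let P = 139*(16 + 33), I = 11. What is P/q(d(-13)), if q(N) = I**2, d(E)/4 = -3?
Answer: 6811/121 ≈ 56.289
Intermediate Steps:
d(E) = -12 (d(E) = 4*(-3) = -12)
P = 6811 (P = 139*49 = 6811)
q(N) = 121 (q(N) = 11**2 = 121)
P/q(d(-13)) = 6811/121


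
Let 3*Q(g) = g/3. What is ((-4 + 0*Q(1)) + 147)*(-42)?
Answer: -6006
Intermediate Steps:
Q(g) = g/9 (Q(g) = (g/3)/3 = g/9)
((-4 + 0*Q(1)) + 147)*(-42) = ((-4 + 0*((⅑)*1)) + 147)*(-42) = ((-4 + 0*(⅑)) + 147)*(-42) = ((-4 + 0) + 147)*(-42) = (-4 + 147)*(-42) = 143*(-42) = -6006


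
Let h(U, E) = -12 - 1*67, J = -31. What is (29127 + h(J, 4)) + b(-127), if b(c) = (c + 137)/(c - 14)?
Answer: 4095758/141 ≈ 29048.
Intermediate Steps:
h(U, E) = -79 (h(U, E) = -12 - 67 = -79)
b(c) = (137 + c)/(-14 + c)
(29127 + h(J, 4)) + b(-127) = (29127 - 79) + (137 - 127)/(-14 - 127) = 29048 + 10/(-141) = 29048 - 1/141*10 = 29048 - 10/141 = 4095758/141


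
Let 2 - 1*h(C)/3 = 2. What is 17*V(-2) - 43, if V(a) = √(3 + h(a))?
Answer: -43 + 17*√3 ≈ -13.555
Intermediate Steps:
h(C) = 0 (h(C) = 6 - 3*2 = 6 - 6 = 0)
V(a) = √3 (V(a) = √(3 + 0) = √3)
17*V(-2) - 43 = 17*√3 - 43 = -43 + 17*√3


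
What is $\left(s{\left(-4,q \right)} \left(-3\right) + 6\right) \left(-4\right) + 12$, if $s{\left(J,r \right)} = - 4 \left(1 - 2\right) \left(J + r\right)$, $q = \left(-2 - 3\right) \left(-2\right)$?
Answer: $276$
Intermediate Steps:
$q = 10$ ($q = \left(-5\right) \left(-2\right) = 10$)
$s{\left(J,r \right)} = 4 J + 4 r$ ($s{\left(J,r \right)} = - 4 \left(1 - 2\right) \left(J + r\right) = \left(-4\right) \left(-1\right) \left(J + r\right) = 4 \left(J + r\right) = 4 J + 4 r$)
$\left(s{\left(-4,q \right)} \left(-3\right) + 6\right) \left(-4\right) + 12 = \left(\left(4 \left(-4\right) + 4 \cdot 10\right) \left(-3\right) + 6\right) \left(-4\right) + 12 = \left(\left(-16 + 40\right) \left(-3\right) + 6\right) \left(-4\right) + 12 = \left(24 \left(-3\right) + 6\right) \left(-4\right) + 12 = \left(-72 + 6\right) \left(-4\right) + 12 = \left(-66\right) \left(-4\right) + 12 = 264 + 12 = 276$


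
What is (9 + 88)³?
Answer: 912673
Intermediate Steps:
(9 + 88)³ = 97³ = 912673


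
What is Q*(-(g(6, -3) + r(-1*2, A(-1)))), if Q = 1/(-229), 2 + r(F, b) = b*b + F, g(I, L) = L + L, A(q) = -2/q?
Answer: -6/229 ≈ -0.026201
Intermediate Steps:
g(I, L) = 2*L
r(F, b) = -2 + F + b² (r(F, b) = -2 + (b*b + F) = -2 + (b² + F) = -2 + (F + b²) = -2 + F + b²)
Q = -1/229 ≈ -0.0043668
Q*(-(g(6, -3) + r(-1*2, A(-1)))) = -(-1)*(2*(-3) + (-2 - 1*2 + (-2/(-1))²))/229 = -(-1)*(-6 + (-2 - 2 + (-2*(-1))²))/229 = -(-1)*(-6 + (-2 - 2 + 2²))/229 = -(-1)*(-6 + (-2 - 2 + 4))/229 = -(-1)*(-6 + 0)/229 = -(-1)*(-6)/229 = -1/229*6 = -6/229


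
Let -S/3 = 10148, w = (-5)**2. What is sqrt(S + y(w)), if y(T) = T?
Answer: I*sqrt(30419) ≈ 174.41*I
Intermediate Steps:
w = 25
S = -30444 (S = -3*10148 = -30444)
sqrt(S + y(w)) = sqrt(-30444 + 25) = sqrt(-30419) = I*sqrt(30419)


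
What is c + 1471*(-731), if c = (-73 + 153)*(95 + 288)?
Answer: -1044661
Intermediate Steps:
c = 30640 (c = 80*383 = 30640)
c + 1471*(-731) = 30640 + 1471*(-731) = 30640 - 1075301 = -1044661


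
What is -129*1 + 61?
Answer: -68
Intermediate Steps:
-129*1 + 61 = -129 + 61 = -68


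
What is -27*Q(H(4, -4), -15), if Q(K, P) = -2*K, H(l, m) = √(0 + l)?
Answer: 108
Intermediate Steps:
H(l, m) = √l
-27*Q(H(4, -4), -15) = -(-54)*√4 = -(-54)*2 = -27*(-4) = 108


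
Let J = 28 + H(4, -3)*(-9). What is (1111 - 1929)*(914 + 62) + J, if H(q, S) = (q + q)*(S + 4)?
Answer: -798412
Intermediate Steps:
H(q, S) = 2*q*(4 + S) (H(q, S) = (2*q)*(4 + S) = 2*q*(4 + S))
J = -44 (J = 28 + (2*4*(4 - 3))*(-9) = 28 + (2*4*1)*(-9) = 28 + 8*(-9) = 28 - 72 = -44)
(1111 - 1929)*(914 + 62) + J = (1111 - 1929)*(914 + 62) - 44 = -818*976 - 44 = -798368 - 44 = -798412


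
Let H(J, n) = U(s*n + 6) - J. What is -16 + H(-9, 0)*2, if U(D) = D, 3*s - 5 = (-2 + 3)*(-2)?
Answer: 14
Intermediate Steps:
s = 1 (s = 5/3 + ((-2 + 3)*(-2))/3 = 5/3 + (1*(-2))/3 = 5/3 + (⅓)*(-2) = 5/3 - ⅔ = 1)
H(J, n) = 6 + n - J (H(J, n) = (1*n + 6) - J = (n + 6) - J = (6 + n) - J = 6 + n - J)
-16 + H(-9, 0)*2 = -16 + (6 + 0 - 1*(-9))*2 = -16 + (6 + 0 + 9)*2 = -16 + 15*2 = -16 + 30 = 14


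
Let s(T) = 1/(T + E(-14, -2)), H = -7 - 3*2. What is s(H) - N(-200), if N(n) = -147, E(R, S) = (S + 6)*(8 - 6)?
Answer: 734/5 ≈ 146.80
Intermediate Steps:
H = -13 (H = -7 - 6 = -13)
E(R, S) = 12 + 2*S (E(R, S) = (6 + S)*2 = 12 + 2*S)
s(T) = 1/(8 + T) (s(T) = 1/(T + (12 + 2*(-2))) = 1/(T + (12 - 4)) = 1/(T + 8) = 1/(8 + T))
s(H) - N(-200) = 1/(8 - 13) - 1*(-147) = 1/(-5) + 147 = -⅕ + 147 = 734/5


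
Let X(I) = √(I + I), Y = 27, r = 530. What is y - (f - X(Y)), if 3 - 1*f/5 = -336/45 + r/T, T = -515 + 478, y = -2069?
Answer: -243418/111 + 3*√6 ≈ -2185.6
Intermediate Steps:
X(I) = √2*√I (X(I) = √(2*I) = √2*√I)
T = -37
f = 13759/111 (f = 15 - 5*(-336/45 + 530/(-37)) = 15 - 5*(-336*1/45 + 530*(-1/37)) = 15 - 5*(-112/15 - 530/37) = 15 - 5*(-12094/555) = 15 + 12094/111 = 13759/111 ≈ 123.95)
y - (f - X(Y)) = -2069 - (13759/111 - √2*√27) = -2069 - (13759/111 - √2*3*√3) = -2069 - (13759/111 - 3*√6) = -2069 + (-13759/111 + 3*√6) = -243418/111 + 3*√6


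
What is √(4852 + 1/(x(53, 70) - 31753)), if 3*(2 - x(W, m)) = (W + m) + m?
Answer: √44201423334094/95446 ≈ 69.656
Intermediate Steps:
x(W, m) = 2 - 2*m/3 - W/3 (x(W, m) = 2 - ((W + m) + m)/3 = 2 - (W + 2*m)/3 = 2 + (-2*m/3 - W/3) = 2 - 2*m/3 - W/3)
√(4852 + 1/(x(53, 70) - 31753)) = √(4852 + 1/((2 - ⅔*70 - ⅓*53) - 31753)) = √(4852 + 1/((2 - 140/3 - 53/3) - 31753)) = √(4852 + 1/(-187/3 - 31753)) = √(4852 + 1/(-95446/3)) = √(4852 - 3/95446) = √(463103989/95446) = √44201423334094/95446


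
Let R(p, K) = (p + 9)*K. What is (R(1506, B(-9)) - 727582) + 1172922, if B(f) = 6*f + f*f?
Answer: 486245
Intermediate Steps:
B(f) = f**2 + 6*f (B(f) = 6*f + f**2 = f**2 + 6*f)
R(p, K) = K*(9 + p) (R(p, K) = (9 + p)*K = K*(9 + p))
(R(1506, B(-9)) - 727582) + 1172922 = ((-9*(6 - 9))*(9 + 1506) - 727582) + 1172922 = (-9*(-3)*1515 - 727582) + 1172922 = (27*1515 - 727582) + 1172922 = (40905 - 727582) + 1172922 = -686677 + 1172922 = 486245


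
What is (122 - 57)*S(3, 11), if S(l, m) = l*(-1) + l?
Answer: 0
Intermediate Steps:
S(l, m) = 0 (S(l, m) = -l + l = 0)
(122 - 57)*S(3, 11) = (122 - 57)*0 = 65*0 = 0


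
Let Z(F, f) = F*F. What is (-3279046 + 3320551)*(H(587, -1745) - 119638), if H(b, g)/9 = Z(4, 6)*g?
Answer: -15394951590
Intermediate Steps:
Z(F, f) = F²
H(b, g) = 144*g (H(b, g) = 9*(4²*g) = 9*(16*g) = 144*g)
(-3279046 + 3320551)*(H(587, -1745) - 119638) = (-3279046 + 3320551)*(144*(-1745) - 119638) = 41505*(-251280 - 119638) = 41505*(-370918) = -15394951590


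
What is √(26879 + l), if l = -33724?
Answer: 37*I*√5 ≈ 82.734*I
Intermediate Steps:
√(26879 + l) = √(26879 - 33724) = √(-6845) = 37*I*√5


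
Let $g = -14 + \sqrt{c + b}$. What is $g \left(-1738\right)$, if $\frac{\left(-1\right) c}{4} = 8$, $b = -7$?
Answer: $24332 - 1738 i \sqrt{39} \approx 24332.0 - 10854.0 i$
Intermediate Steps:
$c = -32$ ($c = \left(-4\right) 8 = -32$)
$g = -14 + i \sqrt{39}$ ($g = -14 + \sqrt{-32 - 7} = -14 + \sqrt{-39} = -14 + i \sqrt{39} \approx -14.0 + 6.245 i$)
$g \left(-1738\right) = \left(-14 + i \sqrt{39}\right) \left(-1738\right) = 24332 - 1738 i \sqrt{39}$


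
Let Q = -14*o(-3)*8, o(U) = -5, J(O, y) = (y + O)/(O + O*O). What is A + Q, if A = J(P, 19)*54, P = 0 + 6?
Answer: 4145/7 ≈ 592.14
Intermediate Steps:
P = 6
J(O, y) = (O + y)/(O + O**2)
A = 225/7 (A = ((6 + 19)/(6*(1 + 6)))*54 = ((1/6)*25/7)*54 = ((1/6)*(1/7)*25)*54 = (25/42)*54 = 225/7 ≈ 32.143)
Q = 560 (Q = -14*(-5)*8 = 70*8 = 560)
A + Q = 225/7 + 560 = 4145/7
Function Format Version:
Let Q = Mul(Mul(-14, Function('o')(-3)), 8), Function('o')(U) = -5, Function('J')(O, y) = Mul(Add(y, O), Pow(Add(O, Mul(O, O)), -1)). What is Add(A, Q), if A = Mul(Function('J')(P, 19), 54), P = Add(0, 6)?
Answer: Rational(4145, 7) ≈ 592.14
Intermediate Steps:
P = 6
Function('J')(O, y) = Mul(Pow(Add(O, Pow(O, 2)), -1), Add(O, y)) (Function('J')(O, y) = Mul(Add(O, y), Pow(Add(O, Pow(O, 2)), -1)) = Mul(Pow(Add(O, Pow(O, 2)), -1), Add(O, y)))
A = Rational(225, 7) (A = Mul(Mul(Pow(6, -1), Pow(Add(1, 6), -1), Add(6, 19)), 54) = Mul(Mul(Rational(1, 6), Pow(7, -1), 25), 54) = Mul(Mul(Rational(1, 6), Rational(1, 7), 25), 54) = Mul(Rational(25, 42), 54) = Rational(225, 7) ≈ 32.143)
Q = 560 (Q = Mul(Mul(-14, -5), 8) = Mul(70, 8) = 560)
Add(A, Q) = Add(Rational(225, 7), 560) = Rational(4145, 7)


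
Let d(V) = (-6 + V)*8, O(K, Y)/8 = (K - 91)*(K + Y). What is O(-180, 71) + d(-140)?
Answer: 235144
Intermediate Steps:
O(K, Y) = 8*(-91 + K)*(K + Y) (O(K, Y) = 8*((K - 91)*(K + Y)) = 8*((-91 + K)*(K + Y)) = 8*(-91 + K)*(K + Y))
d(V) = -48 + 8*V
O(-180, 71) + d(-140) = (-728*(-180) - 728*71 + 8*(-180)**2 + 8*(-180)*71) + (-48 + 8*(-140)) = (131040 - 51688 + 8*32400 - 102240) + (-48 - 1120) = (131040 - 51688 + 259200 - 102240) - 1168 = 236312 - 1168 = 235144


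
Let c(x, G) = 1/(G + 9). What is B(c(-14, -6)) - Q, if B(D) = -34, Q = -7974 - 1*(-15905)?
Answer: -7965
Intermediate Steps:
c(x, G) = 1/(9 + G)
Q = 7931 (Q = -7974 + 15905 = 7931)
B(c(-14, -6)) - Q = -34 - 1*7931 = -34 - 7931 = -7965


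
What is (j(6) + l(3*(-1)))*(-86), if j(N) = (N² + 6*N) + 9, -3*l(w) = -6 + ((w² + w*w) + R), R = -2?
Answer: -20038/3 ≈ -6679.3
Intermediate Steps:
l(w) = 8/3 - 2*w²/3 (l(w) = -(-6 + ((w² + w*w) - 2))/3 = -(-6 + ((w² + w²) - 2))/3 = -(-6 + (2*w² - 2))/3 = -(-6 + (-2 + 2*w²))/3 = -(-8 + 2*w²)/3 = 8/3 - 2*w²/3)
j(N) = 9 + N² + 6*N
(j(6) + l(3*(-1)))*(-86) = ((9 + 6² + 6*6) + (8/3 - 2*(3*(-1))²/3))*(-86) = ((9 + 36 + 36) + (8/3 - ⅔*(-3)²))*(-86) = (81 + (8/3 - ⅔*9))*(-86) = (81 + (8/3 - 6))*(-86) = (81 - 10/3)*(-86) = (233/3)*(-86) = -20038/3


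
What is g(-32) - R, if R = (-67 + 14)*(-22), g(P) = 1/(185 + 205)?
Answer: -454739/390 ≈ -1166.0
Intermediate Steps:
g(P) = 1/390
R = 1166 (R = -53*(-22) = 1166)
g(-32) - R = 1/390 - 1*1166 = 1/390 - 1166 = -454739/390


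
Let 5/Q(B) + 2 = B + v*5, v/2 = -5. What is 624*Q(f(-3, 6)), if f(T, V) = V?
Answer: -1560/23 ≈ -67.826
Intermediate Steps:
v = -10 (v = 2*(-5) = -10)
Q(B) = 5/(-52 + B) (Q(B) = 5/(-2 + (B - 10*5)) = 5/(-2 + (B - 50)) = 5/(-2 + (-50 + B)) = 5/(-52 + B))
624*Q(f(-3, 6)) = 624*(5/(-52 + 6)) = 624*(5/(-46)) = 624*(5*(-1/46)) = 624*(-5/46) = -1560/23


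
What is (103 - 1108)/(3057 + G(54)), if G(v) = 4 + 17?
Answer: -335/1026 ≈ -0.32651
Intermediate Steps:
G(v) = 21
(103 - 1108)/(3057 + G(54)) = (103 - 1108)/(3057 + 21) = -1005/3078 = -1005*1/3078 = -335/1026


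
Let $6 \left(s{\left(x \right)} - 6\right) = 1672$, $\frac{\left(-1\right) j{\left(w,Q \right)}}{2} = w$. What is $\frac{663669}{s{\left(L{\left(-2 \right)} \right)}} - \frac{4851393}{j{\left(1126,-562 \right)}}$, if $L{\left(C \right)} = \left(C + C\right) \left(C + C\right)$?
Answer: $\frac{4313418693}{961604} \approx 4485.6$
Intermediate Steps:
$L{\left(C \right)} = 4 C^{2}$ ($L{\left(C \right)} = 2 C 2 C = 4 C^{2}$)
$j{\left(w,Q \right)} = - 2 w$
$s{\left(x \right)} = \frac{854}{3}$ ($s{\left(x \right)} = 6 + \frac{1}{6} \cdot 1672 = 6 + \frac{836}{3} = \frac{854}{3}$)
$\frac{663669}{s{\left(L{\left(-2 \right)} \right)}} - \frac{4851393}{j{\left(1126,-562 \right)}} = \frac{663669}{\frac{854}{3}} - \frac{4851393}{\left(-2\right) 1126} = 663669 \cdot \frac{3}{854} - \frac{4851393}{-2252} = \frac{1991007}{854} - - \frac{4851393}{2252} = \frac{1991007}{854} + \frac{4851393}{2252} = \frac{4313418693}{961604}$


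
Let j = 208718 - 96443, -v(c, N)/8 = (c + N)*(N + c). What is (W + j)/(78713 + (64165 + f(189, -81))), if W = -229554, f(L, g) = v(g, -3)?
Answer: -39093/28810 ≈ -1.3569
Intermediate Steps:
v(c, N) = -8*(N + c)² (v(c, N) = -8*(c + N)*(N + c) = -8*(N + c)*(N + c) = -8*(N + c)²)
f(L, g) = -8*(-3 + g)²
j = 112275
(W + j)/(78713 + (64165 + f(189, -81))) = (-229554 + 112275)/(78713 + (64165 - 8*(-3 - 81)²)) = -117279/(78713 + (64165 - 8*(-84)²)) = -117279/(78713 + (64165 - 8*7056)) = -117279/(78713 + (64165 - 56448)) = -117279/(78713 + 7717) = -117279/86430 = -117279*1/86430 = -39093/28810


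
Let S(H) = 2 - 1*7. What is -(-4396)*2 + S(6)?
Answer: 8787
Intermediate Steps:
S(H) = -5 (S(H) = 2 - 7 = -5)
-(-4396)*2 + S(6) = -(-4396)*2 - 5 = -157*(-56) - 5 = 8792 - 5 = 8787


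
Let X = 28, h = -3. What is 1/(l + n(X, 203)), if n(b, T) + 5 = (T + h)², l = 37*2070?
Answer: 1/116585 ≈ 8.5774e-6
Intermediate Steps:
l = 76590
n(b, T) = -5 + (-3 + T)² (n(b, T) = -5 + (T - 3)² = -5 + (-3 + T)²)
1/(l + n(X, 203)) = 1/(76590 + (-5 + (-3 + 203)²)) = 1/(76590 + (-5 + 200²)) = 1/(76590 + (-5 + 40000)) = 1/(76590 + 39995) = 1/116585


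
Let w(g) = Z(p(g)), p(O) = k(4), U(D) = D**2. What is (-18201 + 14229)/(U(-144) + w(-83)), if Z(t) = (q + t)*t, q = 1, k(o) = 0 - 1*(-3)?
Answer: -331/1729 ≈ -0.19144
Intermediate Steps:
k(o) = 3 (k(o) = 0 + 3 = 3)
p(O) = 3
Z(t) = t*(1 + t) (Z(t) = (1 + t)*t = t*(1 + t))
w(g) = 12 (w(g) = 3*(1 + 3) = 3*4 = 12)
(-18201 + 14229)/(U(-144) + w(-83)) = (-18201 + 14229)/((-144)**2 + 12) = -3972/(20736 + 12) = -3972/20748 = -3972*1/20748 = -331/1729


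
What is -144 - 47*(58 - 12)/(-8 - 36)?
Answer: -2087/22 ≈ -94.864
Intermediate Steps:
-144 - 47*(58 - 12)/(-8 - 36) = -144 - 2162/(-44) = -144 - 2162*(-1)/44 = -144 - 47*(-23/22) = -144 + 1081/22 = -2087/22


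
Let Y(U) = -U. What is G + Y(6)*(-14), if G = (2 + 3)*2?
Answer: 94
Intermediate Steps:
G = 10 (G = 5*2 = 10)
G + Y(6)*(-14) = 10 - 1*6*(-14) = 10 - 6*(-14) = 10 + 84 = 94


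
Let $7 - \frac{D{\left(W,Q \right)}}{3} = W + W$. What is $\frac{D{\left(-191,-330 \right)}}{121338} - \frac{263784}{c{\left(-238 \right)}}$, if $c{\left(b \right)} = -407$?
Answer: $\frac{10669165987}{16461522} \approx 648.13$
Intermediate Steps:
$D{\left(W,Q \right)} = 21 - 6 W$ ($D{\left(W,Q \right)} = 21 - 3 \left(W + W\right) = 21 - 3 \cdot 2 W = 21 - 6 W$)
$\frac{D{\left(-191,-330 \right)}}{121338} - \frac{263784}{c{\left(-238 \right)}} = \frac{21 - -1146}{121338} - \frac{263784}{-407} = \left(21 + 1146\right) \frac{1}{121338} - - \frac{263784}{407} = 1167 \cdot \frac{1}{121338} + \frac{263784}{407} = \frac{389}{40446} + \frac{263784}{407} = \frac{10669165987}{16461522}$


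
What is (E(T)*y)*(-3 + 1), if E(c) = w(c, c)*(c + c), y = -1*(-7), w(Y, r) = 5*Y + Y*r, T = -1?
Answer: -112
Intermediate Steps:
y = 7
E(c) = 2*c**2*(5 + c) (E(c) = (c*(5 + c))*(c + c) = (c*(5 + c))*(2*c) = 2*c**2*(5 + c))
(E(T)*y)*(-3 + 1) = ((2*(-1)**2*(5 - 1))*7)*(-3 + 1) = ((2*1*4)*7)*(-2) = (8*7)*(-2) = 56*(-2) = -112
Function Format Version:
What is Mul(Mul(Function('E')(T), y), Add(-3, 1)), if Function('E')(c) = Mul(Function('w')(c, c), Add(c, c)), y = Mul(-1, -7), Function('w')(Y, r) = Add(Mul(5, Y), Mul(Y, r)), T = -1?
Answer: -112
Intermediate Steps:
y = 7
Function('E')(c) = Mul(2, Pow(c, 2), Add(5, c)) (Function('E')(c) = Mul(Mul(c, Add(5, c)), Add(c, c)) = Mul(Mul(c, Add(5, c)), Mul(2, c)) = Mul(2, Pow(c, 2), Add(5, c)))
Mul(Mul(Function('E')(T), y), Add(-3, 1)) = Mul(Mul(Mul(2, Pow(-1, 2), Add(5, -1)), 7), Add(-3, 1)) = Mul(Mul(Mul(2, 1, 4), 7), -2) = Mul(Mul(8, 7), -2) = Mul(56, -2) = -112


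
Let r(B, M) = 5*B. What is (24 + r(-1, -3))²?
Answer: 361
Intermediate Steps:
(24 + r(-1, -3))² = (24 + 5*(-1))² = (24 - 5)² = 19² = 361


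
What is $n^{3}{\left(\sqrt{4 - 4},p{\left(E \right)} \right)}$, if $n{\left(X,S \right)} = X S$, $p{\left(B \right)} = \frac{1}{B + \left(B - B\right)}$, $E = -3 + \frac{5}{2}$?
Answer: $0$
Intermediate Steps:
$E = - \frac{1}{2}$ ($E = -3 + 5 \cdot \frac{1}{2} = -3 + \frac{5}{2} = - \frac{1}{2} \approx -0.5$)
$p{\left(B \right)} = \frac{1}{B}$ ($p{\left(B \right)} = \frac{1}{B + 0} = \frac{1}{B}$)
$n{\left(X,S \right)} = S X$
$n^{3}{\left(\sqrt{4 - 4},p{\left(E \right)} \right)} = \left(\frac{\sqrt{4 - 4}}{- \frac{1}{2}}\right)^{3} = \left(- 2 \sqrt{0}\right)^{3} = \left(\left(-2\right) 0\right)^{3} = 0^{3} = 0$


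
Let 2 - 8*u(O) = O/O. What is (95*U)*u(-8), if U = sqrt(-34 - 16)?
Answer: 475*I*sqrt(2)/8 ≈ 83.969*I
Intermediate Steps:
u(O) = 1/8 (u(O) = 1/4 - O/(8*O) = 1/4 - 1/8*1 = 1/4 - 1/8 = 1/8)
U = 5*I*sqrt(2) (U = sqrt(-50) = 5*I*sqrt(2) ≈ 7.0711*I)
(95*U)*u(-8) = (95*(5*I*sqrt(2)))*(1/8) = (475*I*sqrt(2))*(1/8) = 475*I*sqrt(2)/8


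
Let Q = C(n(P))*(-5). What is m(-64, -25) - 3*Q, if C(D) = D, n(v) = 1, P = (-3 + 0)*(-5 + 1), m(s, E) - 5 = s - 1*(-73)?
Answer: 29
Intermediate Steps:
m(s, E) = 78 + s (m(s, E) = 5 + (s - 1*(-73)) = 5 + (s + 73) = 5 + (73 + s) = 78 + s)
P = 12 (P = -3*(-4) = 12)
Q = -5 (Q = 1*(-5) = -5)
m(-64, -25) - 3*Q = (78 - 64) - 3*(-5) = 14 - 1*(-15) = 14 + 15 = 29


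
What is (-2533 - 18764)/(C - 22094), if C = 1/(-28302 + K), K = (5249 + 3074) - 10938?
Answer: 658439349/683080199 ≈ 0.96393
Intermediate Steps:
K = -2615 (K = 8323 - 10938 = -2615)
C = -1/30917 (C = 1/(-28302 - 2615) = 1/(-30917) = -1/30917 ≈ -3.2345e-5)
(-2533 - 18764)/(C - 22094) = (-2533 - 18764)/(-1/30917 - 22094) = -21297/(-683080199/30917) = -21297*(-30917/683080199) = 658439349/683080199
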